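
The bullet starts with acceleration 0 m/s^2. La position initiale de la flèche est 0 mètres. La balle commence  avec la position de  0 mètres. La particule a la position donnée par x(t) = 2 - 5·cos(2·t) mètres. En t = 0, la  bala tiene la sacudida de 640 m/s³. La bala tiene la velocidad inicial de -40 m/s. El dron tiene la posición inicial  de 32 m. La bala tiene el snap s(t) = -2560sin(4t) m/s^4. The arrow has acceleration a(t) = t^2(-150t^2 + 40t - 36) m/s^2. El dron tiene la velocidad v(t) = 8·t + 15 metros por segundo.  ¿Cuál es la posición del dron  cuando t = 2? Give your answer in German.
Wir müssen das Integral unserer Gleichung für die Geschwindigkeit v(t) = 8·t + 15 1-mal finden. Das Integral von der Geschwindigkeit, mit x(0) = 32, ergibt die Position: x(t) = 4·t^2 + 15·t + 32. Aus der Gleichung für die Position x(t) = 4·t^2 + 15·t + 32, setzen wir t = 2 ein und erhalten x = 78.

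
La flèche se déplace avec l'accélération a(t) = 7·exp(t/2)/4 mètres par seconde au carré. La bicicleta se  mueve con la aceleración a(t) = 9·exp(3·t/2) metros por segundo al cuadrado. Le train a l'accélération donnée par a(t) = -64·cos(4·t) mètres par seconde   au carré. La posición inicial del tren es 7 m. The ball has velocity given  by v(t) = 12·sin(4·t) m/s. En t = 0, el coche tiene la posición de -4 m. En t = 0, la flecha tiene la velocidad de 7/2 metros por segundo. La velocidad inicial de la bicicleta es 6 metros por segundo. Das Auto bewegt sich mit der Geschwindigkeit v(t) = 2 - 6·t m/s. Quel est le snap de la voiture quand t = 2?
En partant de la vitesse v(t) = 2 - 6·t, nous prenons 3 dérivées. En prenant d/dt de v(t), nous trouvons a(t) = -6. En prenant d/dt de a(t), nous trouvons j(t) = 0. En dérivant le jerk, nous obtenons le snap: s(t) = 0. En utilisant s(t) = 0 et en substituant t = 2, nous trouvons s = 0.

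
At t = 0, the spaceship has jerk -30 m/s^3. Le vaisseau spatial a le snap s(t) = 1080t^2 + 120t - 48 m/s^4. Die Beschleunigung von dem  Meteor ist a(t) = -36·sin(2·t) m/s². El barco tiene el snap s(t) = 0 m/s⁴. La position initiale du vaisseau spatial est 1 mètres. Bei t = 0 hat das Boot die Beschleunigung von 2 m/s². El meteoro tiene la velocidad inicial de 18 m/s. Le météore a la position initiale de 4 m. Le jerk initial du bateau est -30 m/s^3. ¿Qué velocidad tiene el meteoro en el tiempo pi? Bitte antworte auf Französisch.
Nous devons intégrer notre équation de l'accélération a(t) = -36·sin(2·t) 1 fois. En intégrant l'accélération et en utilisant la condition initiale v(0) = 18, nous obtenons v(t) = 18·cos(2·t). De l'équation de la vitesse v(t) = 18·cos(2·t), nous substituons t = pi pour obtenir v = 18.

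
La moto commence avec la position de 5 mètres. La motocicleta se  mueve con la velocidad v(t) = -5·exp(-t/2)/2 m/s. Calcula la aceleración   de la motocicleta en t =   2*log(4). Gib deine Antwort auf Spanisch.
Debemos derivar nuestra ecuación de la velocidad v(t) = -5·exp(-t/2)/2 1 vez. La derivada de la velocidad da la aceleración: a(t) = 5·exp(-t/2)/4. De la ecuación de la aceleración a(t) = 5·exp(-t/2)/4, sustituimos t = 2*log(4) para obtener a = 5/16.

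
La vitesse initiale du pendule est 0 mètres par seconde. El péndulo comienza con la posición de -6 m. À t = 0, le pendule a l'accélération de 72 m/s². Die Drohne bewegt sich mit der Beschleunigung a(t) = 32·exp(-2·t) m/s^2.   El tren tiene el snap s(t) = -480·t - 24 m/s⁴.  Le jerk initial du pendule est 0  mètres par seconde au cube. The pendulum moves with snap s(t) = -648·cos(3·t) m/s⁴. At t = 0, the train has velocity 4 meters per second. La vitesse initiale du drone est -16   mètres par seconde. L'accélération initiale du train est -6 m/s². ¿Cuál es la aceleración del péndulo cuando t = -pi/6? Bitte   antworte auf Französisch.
Pour résoudre ceci, nous devons prendre 2 intégrales de notre équation du snap s(t) = -648·cos(3·t). En prenant ∫s(t)dt et en appliquant j(0) = 0, nous trouvons j(t) = -216·sin(3·t). En intégrant le jerk et en utilisant la condition initiale a(0) = 72, nous obtenons a(t) = 72·cos(3·t). Nous avons l'accélération a(t) = 72·cos(3·t). En substituant t = -pi/6: a(-pi/6) = 0.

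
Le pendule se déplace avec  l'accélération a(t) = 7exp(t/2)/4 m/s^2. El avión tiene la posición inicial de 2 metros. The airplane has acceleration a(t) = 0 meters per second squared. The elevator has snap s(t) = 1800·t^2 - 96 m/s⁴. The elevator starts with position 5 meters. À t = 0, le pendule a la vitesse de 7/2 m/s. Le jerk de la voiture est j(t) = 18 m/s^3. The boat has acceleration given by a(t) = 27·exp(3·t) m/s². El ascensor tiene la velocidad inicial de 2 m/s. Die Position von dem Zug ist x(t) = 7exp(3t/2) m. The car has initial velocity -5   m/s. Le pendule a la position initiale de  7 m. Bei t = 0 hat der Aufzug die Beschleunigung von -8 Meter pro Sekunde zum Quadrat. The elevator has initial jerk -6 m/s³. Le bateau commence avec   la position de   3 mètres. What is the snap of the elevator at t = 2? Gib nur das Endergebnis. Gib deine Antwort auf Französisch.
À t = 2, s = 7104.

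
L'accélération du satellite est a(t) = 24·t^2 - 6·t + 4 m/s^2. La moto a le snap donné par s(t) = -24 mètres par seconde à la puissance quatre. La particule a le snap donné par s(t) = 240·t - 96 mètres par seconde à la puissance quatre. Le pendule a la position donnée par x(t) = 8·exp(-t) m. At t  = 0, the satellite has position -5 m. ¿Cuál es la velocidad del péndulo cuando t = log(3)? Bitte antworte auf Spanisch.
Para resolver esto, necesitamos tomar 1 derivada de nuestra ecuación de la posición x(t) = 8·exp(-t). Tomando d/dt de x(t), encontramos v(t) = -8·exp(-t). Usando v(t) = -8·exp(-t) y sustituyendo t = log(3), encontramos v = -8/3.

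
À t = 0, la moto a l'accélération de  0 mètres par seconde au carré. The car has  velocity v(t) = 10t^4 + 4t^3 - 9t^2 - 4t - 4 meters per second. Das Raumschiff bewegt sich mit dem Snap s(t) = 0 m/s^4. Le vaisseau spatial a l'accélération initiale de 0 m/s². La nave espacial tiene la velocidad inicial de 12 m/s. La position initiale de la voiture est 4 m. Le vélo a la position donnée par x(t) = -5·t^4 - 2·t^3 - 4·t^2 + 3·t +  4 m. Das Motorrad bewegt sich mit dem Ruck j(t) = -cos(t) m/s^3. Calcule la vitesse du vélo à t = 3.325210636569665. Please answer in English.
Starting from position x(t) = -5·t^4 - 2·t^3 - 4·t^2 + 3·t + 4, we take 1 derivative. The derivative of position gives velocity: v(t) = -20·t^3 - 6·t^2 - 8·t + 3. Using v(t) = -20·t^3 - 6·t^2 - 8·t + 3 and substituting t = 3.325210636569665, we find v = -825.282634244980.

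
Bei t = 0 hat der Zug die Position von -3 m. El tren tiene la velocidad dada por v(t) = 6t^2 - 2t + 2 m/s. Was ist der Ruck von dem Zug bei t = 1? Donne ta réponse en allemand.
Ausgehend von der Geschwindigkeit v(t) = 6·t^2 - 2·t + 2, nehmen wir 2 Ableitungen. Durch Ableiten von der Geschwindigkeit erhalten wir die Beschleunigung: a(t) = 12·t - 2. Mit d/dt von a(t) finden wir j(t) = 12. Mit j(t) = 12 und Einsetzen von t = 1, finden wir j = 12.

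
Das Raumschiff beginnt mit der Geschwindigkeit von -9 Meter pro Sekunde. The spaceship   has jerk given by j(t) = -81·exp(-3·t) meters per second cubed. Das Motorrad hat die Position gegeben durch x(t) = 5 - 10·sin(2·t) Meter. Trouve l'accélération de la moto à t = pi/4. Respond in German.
Wir müssen unsere Gleichung für die Position x(t) = 5 - 10·sin(2·t) 2-mal ableiten. Die Ableitung von der Position ergibt die Geschwindigkeit: v(t) = -20·cos(2·t). Mit d/dt von v(t) finden wir a(t) = 40·sin(2·t). Aus der Gleichung für die Beschleunigung a(t) = 40·sin(2·t), setzen wir t = pi/4 ein und erhalten a = 40.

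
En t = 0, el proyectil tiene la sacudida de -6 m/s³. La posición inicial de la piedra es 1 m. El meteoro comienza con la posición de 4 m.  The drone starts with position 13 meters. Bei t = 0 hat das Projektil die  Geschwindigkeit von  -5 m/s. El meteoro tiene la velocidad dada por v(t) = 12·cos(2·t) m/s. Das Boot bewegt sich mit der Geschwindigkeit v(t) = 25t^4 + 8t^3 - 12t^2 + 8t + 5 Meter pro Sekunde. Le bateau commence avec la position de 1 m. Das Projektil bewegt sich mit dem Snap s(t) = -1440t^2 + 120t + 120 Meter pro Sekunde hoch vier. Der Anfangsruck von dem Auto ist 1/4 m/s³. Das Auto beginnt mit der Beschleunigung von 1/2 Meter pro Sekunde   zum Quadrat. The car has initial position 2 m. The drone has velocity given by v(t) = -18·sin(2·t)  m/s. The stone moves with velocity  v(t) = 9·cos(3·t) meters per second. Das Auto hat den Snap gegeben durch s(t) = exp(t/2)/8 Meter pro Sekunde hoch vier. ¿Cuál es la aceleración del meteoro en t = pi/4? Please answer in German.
Ausgehend von der Geschwindigkeit v(t) = 12·cos(2·t), nehmen wir 1 Ableitung. Die Ableitung von der Geschwindigkeit ergibt die Beschleunigung: a(t) = -24·sin(2·t). Aus der Gleichung für die Beschleunigung a(t) = -24·sin(2·t), setzen wir t = pi/4 ein und erhalten a = -24.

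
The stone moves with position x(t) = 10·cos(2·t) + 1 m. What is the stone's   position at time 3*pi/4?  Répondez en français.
En utilisant x(t) = 10·cos(2·t) + 1 et en substituant t = 3*pi/4, nous trouvons x = 1.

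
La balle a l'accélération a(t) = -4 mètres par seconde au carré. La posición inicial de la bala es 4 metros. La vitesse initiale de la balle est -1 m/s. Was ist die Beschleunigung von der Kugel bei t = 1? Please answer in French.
Nous avons l'accélération a(t) = -4. En substituant t = 1: a(1) = -4.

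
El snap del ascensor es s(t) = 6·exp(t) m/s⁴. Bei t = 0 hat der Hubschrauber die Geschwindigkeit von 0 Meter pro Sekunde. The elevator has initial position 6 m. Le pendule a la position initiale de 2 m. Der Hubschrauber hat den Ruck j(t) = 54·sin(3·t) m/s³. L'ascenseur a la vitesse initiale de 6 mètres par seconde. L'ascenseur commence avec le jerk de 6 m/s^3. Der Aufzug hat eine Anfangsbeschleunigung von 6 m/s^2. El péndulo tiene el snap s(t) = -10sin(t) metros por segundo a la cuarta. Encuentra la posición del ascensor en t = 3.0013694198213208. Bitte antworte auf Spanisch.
Partiendo del snap s(t) = 6·exp(t), tomamos 4 antiderivadas. Integrando el snap y usando la condición inicial j(0) = 6, obtenemos j(t) = 6·exp(t). La integral de la sacudida, con a(0) = 6, da la aceleración: a(t) = 6·exp(t). Tomando ∫a(t)dt y aplicando v(0) = 6, encontramos v(t) = 6·exp(t). Tomando ∫v(t)dt y aplicando x(0) = 6, encontramos x(t) = 6·exp(t). Tenemos la posición x(t) = 6·exp(t). Sustituyendo t = 3.0013694198213208: x(3.0013694198213208) = 120.678367784896.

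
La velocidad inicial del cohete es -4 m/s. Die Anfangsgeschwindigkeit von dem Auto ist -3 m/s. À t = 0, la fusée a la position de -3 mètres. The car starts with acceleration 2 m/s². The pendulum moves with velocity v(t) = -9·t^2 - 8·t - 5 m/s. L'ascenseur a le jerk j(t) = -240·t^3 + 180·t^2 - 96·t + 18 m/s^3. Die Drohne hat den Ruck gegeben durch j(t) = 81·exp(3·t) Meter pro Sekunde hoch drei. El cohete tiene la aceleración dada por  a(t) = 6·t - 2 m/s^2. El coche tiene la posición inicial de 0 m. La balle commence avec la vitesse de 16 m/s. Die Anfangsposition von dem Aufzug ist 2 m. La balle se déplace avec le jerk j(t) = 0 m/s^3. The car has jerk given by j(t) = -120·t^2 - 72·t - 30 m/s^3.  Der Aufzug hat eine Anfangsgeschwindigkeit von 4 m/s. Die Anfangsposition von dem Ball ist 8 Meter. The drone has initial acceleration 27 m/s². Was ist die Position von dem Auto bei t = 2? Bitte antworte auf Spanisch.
Necesitamos integrar nuestra ecuación de la sacudida j(t) = -120·t^2 - 72·t - 30 3 veces. Integrando la sacudida y usando la condición inicial a(0) = 2, obtenemos a(t) = -40·t^3 - 36·t^2 - 30·t + 2. La antiderivada de la aceleración es la velocidad. Usando v(0) = -3, obtenemos v(t) = -10·t^4 - 12·t^3 - 15·t^2 + 2·t - 3. Tomando ∫v(t)dt y aplicando x(0) = 0, encontramos x(t) = -2·t^5 - 3·t^4 - 5·t^3 + t^2 - 3·t. Usando x(t) = -2·t^5 - 3·t^4 - 5·t^3 + t^2 - 3·t y sustituyendo t = 2, encontramos x = -154.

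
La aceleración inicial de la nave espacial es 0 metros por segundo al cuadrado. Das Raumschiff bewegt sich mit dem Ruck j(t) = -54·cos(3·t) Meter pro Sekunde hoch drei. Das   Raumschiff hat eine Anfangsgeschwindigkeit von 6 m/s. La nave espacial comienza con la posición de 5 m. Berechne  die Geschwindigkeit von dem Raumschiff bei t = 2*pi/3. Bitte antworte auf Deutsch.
Ausgehend von dem Ruck j(t) = -54·cos(3·t), nehmen wir 2 Integrale. Mit ∫j(t)dt und Anwendung von a(0) = 0, finden wir a(t) = -18·sin(3·t). Die Stammfunktion von der Beschleunigung ist die Geschwindigkeit. Mit v(0) = 6 erhalten wir v(t) = 6·cos(3·t). Mit v(t) = 6·cos(3·t) und Einsetzen von t = 2*pi/3, finden wir v = 6.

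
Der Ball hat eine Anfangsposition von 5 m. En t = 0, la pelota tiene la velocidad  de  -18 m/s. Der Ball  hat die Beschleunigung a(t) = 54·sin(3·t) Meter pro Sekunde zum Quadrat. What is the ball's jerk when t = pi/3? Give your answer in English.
Starting from acceleration a(t) = 54·sin(3·t), we take 1 derivative. Differentiating acceleration, we get jerk: j(t) = 162·cos(3·t). Using j(t) = 162·cos(3·t) and substituting t = pi/3, we find j = -162.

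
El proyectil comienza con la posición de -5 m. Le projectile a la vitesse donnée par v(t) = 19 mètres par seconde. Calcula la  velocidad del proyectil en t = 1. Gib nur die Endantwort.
v(1) = 19.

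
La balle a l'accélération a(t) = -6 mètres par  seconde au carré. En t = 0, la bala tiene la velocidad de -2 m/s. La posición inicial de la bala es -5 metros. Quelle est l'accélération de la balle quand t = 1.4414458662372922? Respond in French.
En utilisant a(t) = -6 et en substituant t = 1.4414458662372922, nous trouvons a = -6.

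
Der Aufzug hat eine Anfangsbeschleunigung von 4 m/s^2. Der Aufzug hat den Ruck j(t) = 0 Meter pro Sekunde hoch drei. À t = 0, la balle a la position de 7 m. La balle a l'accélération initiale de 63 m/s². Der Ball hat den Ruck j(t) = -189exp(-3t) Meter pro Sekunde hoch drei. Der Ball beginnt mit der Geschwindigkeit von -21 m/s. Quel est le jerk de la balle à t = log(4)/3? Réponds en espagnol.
Tenemos la sacudida j(t) = -189·exp(-3·t). Sustituyendo t = log(4)/3: j(log(4)/3) = -189/4.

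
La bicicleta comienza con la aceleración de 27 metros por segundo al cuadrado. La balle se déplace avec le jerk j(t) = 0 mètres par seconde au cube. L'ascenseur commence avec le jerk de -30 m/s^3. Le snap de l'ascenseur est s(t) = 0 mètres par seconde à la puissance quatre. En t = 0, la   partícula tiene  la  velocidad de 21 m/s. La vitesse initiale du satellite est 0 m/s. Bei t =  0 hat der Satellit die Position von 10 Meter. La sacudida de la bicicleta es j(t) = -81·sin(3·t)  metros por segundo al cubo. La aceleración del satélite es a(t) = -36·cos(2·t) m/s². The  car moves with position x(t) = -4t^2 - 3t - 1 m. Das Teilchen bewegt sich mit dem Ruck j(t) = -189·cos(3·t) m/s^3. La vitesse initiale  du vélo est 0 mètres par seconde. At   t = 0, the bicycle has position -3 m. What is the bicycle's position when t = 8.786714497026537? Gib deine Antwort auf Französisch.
Pour résoudre ceci, nous devons prendre 3 intégrales de notre équation du jerk j(t) = -81·sin(3·t). En intégrant le jerk et en utilisant la condition initiale a(0) = 27, nous obtenons a(t) = 27·cos(3·t). En intégrant l'accélération et en utilisant la condition initiale v(0) = 0, nous obtenons v(t) = 9·sin(3·t). La primitive de la vitesse est la position. En utilisant x(0) = -3, nous obtenons x(t) = -3·cos(3·t). Nous avons la position x(t) = -3·cos(3·t). En substituant t = 8.786714497026537: x(8.786714497026537) = -1.01005480574399.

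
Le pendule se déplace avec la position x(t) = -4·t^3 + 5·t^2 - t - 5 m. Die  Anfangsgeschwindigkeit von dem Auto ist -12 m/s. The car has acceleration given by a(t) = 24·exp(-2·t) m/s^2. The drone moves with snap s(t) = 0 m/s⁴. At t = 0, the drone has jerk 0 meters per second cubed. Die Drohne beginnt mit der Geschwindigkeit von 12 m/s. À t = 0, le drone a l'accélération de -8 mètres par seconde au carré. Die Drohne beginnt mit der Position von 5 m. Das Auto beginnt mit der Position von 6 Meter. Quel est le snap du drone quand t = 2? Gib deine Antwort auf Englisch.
Using s(t) = 0 and substituting t = 2, we find s = 0.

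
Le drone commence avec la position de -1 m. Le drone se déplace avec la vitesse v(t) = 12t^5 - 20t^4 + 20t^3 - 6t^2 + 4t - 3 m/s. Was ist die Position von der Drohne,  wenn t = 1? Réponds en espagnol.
Partiendo de la velocidad v(t) = 12·t^5 - 20·t^4 + 20·t^3 - 6·t^2 + 4·t - 3, tomamos 1 integral. La antiderivada de la velocidad, con x(0) = -1, da la posición: x(t) = 2·t^6 - 4·t^5 + 5·t^4 - 2·t^3 + 2·t^2 - 3·t - 1. De la ecuación de la posición x(t) = 2·t^6 - 4·t^5 + 5·t^4 - 2·t^3 + 2·t^2 - 3·t - 1, sustituimos t = 1 para obtener x = -1.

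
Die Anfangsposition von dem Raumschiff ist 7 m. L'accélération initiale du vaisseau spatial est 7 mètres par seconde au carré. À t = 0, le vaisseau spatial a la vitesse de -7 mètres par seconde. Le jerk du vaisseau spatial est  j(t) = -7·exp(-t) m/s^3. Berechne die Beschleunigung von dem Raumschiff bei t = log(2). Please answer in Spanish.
Partiendo de la sacudida j(t) = -7·exp(-t), tomamos 1 antiderivada. La antiderivada de la sacudida es la aceleración. Usando a(0) = 7, obtenemos a(t) = 7·exp(-t). Usando a(t) = 7·exp(-t) y sustituyendo t = log(2), encontramos a = 7/2.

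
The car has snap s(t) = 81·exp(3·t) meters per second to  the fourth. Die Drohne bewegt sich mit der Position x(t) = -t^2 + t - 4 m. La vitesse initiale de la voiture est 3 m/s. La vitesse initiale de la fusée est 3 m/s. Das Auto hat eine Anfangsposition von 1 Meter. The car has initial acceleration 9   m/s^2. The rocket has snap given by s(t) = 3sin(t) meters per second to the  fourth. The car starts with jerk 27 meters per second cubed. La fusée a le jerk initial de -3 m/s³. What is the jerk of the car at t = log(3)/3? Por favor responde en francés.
En partant du snap s(t) = 81·exp(3·t), nous prenons 1 intégrale. La primitive du snap, avec j(0) = 27, donne le jerk: j(t) = 27·exp(3·t). Nous avons le jerk j(t) = 27·exp(3·t). En substituant t = log(3)/3: j(log(3)/3) = 81.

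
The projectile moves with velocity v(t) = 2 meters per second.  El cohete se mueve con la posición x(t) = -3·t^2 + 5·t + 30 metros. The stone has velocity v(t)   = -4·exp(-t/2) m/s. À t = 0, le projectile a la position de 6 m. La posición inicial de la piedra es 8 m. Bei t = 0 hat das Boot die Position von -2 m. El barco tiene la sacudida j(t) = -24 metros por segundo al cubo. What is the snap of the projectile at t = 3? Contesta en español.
Partiendo de la velocidad v(t) = 2, tomamos 3 derivadas. La derivada de la velocidad da la aceleración: a(t) = 0. Tomando d/dt de a(t), encontramos j(t) = 0. Derivando la sacudida, obtenemos el snap: s(t) = 0. Tenemos el snap s(t) = 0. Sustituyendo t = 3: s(3) = 0.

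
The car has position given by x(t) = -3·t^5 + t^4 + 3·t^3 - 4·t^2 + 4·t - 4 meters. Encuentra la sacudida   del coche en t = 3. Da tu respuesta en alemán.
Wir müssen unsere Gleichung für die Position x(t) = -3·t^5 + t^4 + 3·t^3 - 4·t^2 + 4·t - 4 3-mal ableiten. Die Ableitung von der Position ergibt die Geschwindigkeit: v(t) = -15·t^4 + 4·t^3 + 9·t^2 - 8·t + 4. Durch Ableiten von der Geschwindigkeit erhalten wir die Beschleunigung: a(t) = -60·t^3 + 12·t^2 + 18·t - 8. Mit d/dt von a(t) finden wir j(t) = -180·t^2 + 24·t + 18. Mit j(t) = -180·t^2 + 24·t + 18 und Einsetzen von t = 3, finden wir j = -1530.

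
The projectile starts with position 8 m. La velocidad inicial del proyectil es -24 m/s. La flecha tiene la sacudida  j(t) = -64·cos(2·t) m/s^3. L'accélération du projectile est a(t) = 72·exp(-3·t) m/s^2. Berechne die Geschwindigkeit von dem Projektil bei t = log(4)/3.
Wir müssen unsere Gleichung für die Beschleunigung a(t) = 72·exp(-3·t) 1-mal integrieren. Mit ∫a(t)dt und Anwendung von v(0) = -24, finden wir v(t) = -24·exp(-3·t). Wir haben die Geschwindigkeit v(t) = -24·exp(-3·t). Durch Einsetzen von t = log(4)/3: v(log(4)/3) = -6.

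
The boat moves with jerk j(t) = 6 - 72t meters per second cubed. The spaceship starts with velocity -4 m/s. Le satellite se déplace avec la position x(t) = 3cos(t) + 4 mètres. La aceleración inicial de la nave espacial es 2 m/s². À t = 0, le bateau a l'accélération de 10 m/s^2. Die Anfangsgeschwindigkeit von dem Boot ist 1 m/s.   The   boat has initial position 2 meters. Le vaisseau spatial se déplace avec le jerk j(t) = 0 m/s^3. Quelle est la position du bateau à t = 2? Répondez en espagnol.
Para resolver esto, necesitamos tomar 3 integrales de nuestra ecuación de la sacudida j(t) = 6 - 72·t. Tomando ∫j(t)dt y aplicando a(0) = 10, encontramos a(t) = -36·t^2 + 6·t + 10. Tomando ∫a(t)dt y aplicando v(0) = 1, encontramos v(t) = -12·t^3 + 3·t^2 + 10·t + 1. La integral de la velocidad es la posición. Usando x(0) = 2, obtenemos x(t) = -3·t^4 + t^3 + 5·t^2 + t + 2. De la ecuación de la posición x(t) = -3·t^4 + t^3 + 5·t^2 + t + 2, sustituimos t = 2 para obtener x = -16.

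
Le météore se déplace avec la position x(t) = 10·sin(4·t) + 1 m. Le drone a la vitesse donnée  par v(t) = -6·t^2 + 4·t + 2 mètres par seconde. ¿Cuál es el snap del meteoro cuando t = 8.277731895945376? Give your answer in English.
We must differentiate our position equation x(t) = 10·sin(4·t) + 1 4 times. Differentiating position, we get velocity: v(t) = 40·cos(4·t). Taking d/dt of v(t), we find a(t) = -160·sin(4·t). Taking d/dt of a(t), we find j(t) = -640·cos(4·t). Taking d/dt of j(t), we find s(t) = 2560·sin(4·t). Using s(t) = 2560·sin(4·t) and substituting t = 8.277731895945376, we find s = 2540.27905187385.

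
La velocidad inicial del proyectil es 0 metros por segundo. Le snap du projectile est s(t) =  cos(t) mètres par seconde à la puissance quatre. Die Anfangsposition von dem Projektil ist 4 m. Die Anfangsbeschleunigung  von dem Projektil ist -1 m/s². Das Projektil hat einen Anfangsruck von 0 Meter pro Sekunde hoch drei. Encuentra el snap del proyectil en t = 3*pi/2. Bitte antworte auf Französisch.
Nous avons le snap s(t) = cos(t). En substituant t = 3*pi/2: s(3*pi/2) = 0.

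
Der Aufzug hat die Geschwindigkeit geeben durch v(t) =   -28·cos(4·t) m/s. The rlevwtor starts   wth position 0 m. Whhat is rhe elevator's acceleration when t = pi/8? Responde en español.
Debemos derivar nuestra ecuación de la velocidad v(t) = -28·cos(4·t) 1 vez. Derivando la velocidad, obtenemos la aceleración: a(t) = 112·sin(4·t). Tenemos la aceleración a(t) = 112·sin(4·t). Sustituyendo t = pi/8: a(pi/8) = 112.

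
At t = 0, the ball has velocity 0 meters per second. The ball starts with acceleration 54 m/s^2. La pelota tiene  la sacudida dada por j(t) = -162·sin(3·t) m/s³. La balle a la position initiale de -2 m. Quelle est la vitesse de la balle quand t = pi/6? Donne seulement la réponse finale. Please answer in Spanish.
La respuesta es 18.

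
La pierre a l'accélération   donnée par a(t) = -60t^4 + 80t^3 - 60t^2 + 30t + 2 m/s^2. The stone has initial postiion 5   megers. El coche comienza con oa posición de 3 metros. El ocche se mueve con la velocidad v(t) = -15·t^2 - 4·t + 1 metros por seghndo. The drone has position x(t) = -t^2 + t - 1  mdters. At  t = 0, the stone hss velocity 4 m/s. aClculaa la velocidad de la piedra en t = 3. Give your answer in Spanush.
Para resolver esto, necesitamos tomar 1 antiderivada de nuestra ecuación de la aceleración a(t) = -60·t^4 + 80·t^3 - 60·t^2 + 30·t + 2. La antiderivada de la aceleración, con v(0) = 4, da la velocidad: v(t) = -12·t^5 + 20·t^4 - 20·t^3 + 15·t^2 + 2·t + 4. Usando v(t) = -12·t^5 + 20·t^4 - 20·t^3 + 15·t^2 + 2·t + 4 y sustituyendo t = 3, encontramos v = -1691.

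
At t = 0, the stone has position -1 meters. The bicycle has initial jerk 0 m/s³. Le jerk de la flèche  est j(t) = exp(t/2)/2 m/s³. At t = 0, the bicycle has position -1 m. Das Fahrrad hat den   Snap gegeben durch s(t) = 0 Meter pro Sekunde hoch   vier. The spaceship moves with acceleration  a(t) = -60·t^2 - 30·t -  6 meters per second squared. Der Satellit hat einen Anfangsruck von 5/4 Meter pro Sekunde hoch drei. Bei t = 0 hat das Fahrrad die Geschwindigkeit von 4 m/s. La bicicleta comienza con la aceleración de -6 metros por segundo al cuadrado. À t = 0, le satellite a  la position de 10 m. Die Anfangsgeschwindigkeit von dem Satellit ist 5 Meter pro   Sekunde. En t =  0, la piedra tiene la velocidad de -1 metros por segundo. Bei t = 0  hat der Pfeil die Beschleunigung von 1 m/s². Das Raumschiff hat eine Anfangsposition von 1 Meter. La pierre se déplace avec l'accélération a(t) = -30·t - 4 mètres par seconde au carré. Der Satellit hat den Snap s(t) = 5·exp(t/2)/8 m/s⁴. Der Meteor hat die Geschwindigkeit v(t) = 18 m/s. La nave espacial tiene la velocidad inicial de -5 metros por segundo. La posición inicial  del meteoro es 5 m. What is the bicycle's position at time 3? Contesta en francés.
En partant du snap s(t) = 0, nous prenons 4 intégrales. En prenant ∫s(t)dt et en appliquant j(0) = 0, nous trouvons j(t) = 0. La primitive du jerk est l'accélération. En utilisant a(0) = -6, nous obtenons a(t) = -6. La primitive de l'accélération, avec v(0) = 4, donne la vitesse: v(t) = 4 - 6·t. L'intégrale de la vitesse, avec x(0) = -1, donne la position: x(t) = -3·t^2 + 4·t - 1. En utilisant x(t) = -3·t^2 + 4·t - 1 et en substituant t = 3, nous trouvons x = -16.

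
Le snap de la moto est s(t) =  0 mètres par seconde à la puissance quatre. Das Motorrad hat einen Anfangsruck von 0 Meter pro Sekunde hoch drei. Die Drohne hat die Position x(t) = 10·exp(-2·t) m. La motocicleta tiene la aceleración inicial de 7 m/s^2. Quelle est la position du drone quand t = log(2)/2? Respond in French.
De l'équation de la position x(t) = 10·exp(-2·t), nous substituons t = log(2)/2 pour obtenir x = 5.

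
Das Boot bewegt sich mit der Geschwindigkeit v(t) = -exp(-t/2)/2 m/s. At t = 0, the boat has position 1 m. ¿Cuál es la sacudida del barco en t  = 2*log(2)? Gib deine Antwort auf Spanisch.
Para resolver esto, necesitamos tomar 2 derivadas de nuestra ecuación de la velocidad v(t) = -exp(-t/2)/2. Derivando la velocidad, obtenemos la aceleración: a(t) = exp(-t/2)/4. La derivada de la aceleración da la sacudida: j(t) = -exp(-t/2)/8. Usando j(t) = -exp(-t/2)/8 y sustituyendo t = 2*log(2), encontramos j = -1/16.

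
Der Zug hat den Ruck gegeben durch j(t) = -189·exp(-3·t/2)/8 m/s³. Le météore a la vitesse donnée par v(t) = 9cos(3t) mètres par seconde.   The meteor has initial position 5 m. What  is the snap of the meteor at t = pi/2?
To solve this, we need to take 3 derivatives of our velocity equation v(t) = 9·cos(3·t). Differentiating velocity, we get acceleration: a(t) = -27·sin(3·t). Differentiating acceleration, we get jerk: j(t) = -81·cos(3·t). Taking d/dt of j(t), we find s(t) = 243·sin(3·t). We have snap s(t) = 243·sin(3·t). Substituting t = pi/2: s(pi/2) = -243.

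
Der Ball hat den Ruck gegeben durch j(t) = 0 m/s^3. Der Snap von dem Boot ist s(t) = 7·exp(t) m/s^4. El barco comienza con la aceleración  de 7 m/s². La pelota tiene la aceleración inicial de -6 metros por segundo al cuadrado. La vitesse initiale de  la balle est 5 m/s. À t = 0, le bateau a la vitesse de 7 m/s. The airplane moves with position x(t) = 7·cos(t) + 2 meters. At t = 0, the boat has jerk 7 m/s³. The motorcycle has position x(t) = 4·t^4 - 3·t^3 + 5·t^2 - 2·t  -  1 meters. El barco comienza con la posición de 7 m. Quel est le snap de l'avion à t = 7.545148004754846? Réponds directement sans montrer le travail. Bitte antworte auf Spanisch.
En t = 7.545148004754846, s = 2.12763358599533.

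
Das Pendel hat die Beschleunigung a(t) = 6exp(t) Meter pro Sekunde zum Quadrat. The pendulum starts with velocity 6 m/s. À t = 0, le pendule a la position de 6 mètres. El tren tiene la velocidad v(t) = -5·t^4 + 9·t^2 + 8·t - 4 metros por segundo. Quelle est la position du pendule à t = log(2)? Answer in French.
Pour résoudre ceci, nous devons prendre 2 primitives de notre équation de l'accélération a(t) = 6·exp(t). En intégrant l'accélération et en utilisant la condition initiale v(0) = 6, nous obtenons v(t) = 6·exp(t). L'intégrale de la vitesse, avec x(0) = 6, donne la position: x(t) = 6·exp(t). En utilisant x(t) = 6·exp(t) et en substituant t = log(2), nous trouvons x = 12.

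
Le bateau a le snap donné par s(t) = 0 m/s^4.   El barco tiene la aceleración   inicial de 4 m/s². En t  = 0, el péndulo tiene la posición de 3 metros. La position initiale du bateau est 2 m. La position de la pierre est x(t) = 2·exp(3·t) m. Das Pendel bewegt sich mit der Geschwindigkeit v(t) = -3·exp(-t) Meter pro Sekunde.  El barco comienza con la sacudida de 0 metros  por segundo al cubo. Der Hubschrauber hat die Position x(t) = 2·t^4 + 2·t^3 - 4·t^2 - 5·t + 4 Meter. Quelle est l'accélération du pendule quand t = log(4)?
Nous devons dériver notre équation de la vitesse v(t) = -3·exp(-t) 1 fois. En dérivant la vitesse, nous obtenons l'accélération: a(t) = 3·exp(-t). En utilisant a(t) = 3·exp(-t) et en substituant t = log(4), nous trouvons a = 3/4.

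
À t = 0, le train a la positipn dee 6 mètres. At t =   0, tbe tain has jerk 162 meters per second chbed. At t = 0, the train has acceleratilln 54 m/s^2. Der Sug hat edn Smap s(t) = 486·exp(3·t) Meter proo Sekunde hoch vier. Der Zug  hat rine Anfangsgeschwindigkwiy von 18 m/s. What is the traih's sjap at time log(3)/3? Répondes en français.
De l'équation du snap s(t) = 486·exp(3·t), nous substituons t = log(3)/3 pour obtenir s = 1458.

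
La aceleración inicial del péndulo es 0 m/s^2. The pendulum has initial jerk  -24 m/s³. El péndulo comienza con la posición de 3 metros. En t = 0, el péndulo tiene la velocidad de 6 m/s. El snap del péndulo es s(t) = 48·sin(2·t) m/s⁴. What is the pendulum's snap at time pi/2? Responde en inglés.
Using s(t) = 48·sin(2·t) and substituting t = pi/2, we find s = 0.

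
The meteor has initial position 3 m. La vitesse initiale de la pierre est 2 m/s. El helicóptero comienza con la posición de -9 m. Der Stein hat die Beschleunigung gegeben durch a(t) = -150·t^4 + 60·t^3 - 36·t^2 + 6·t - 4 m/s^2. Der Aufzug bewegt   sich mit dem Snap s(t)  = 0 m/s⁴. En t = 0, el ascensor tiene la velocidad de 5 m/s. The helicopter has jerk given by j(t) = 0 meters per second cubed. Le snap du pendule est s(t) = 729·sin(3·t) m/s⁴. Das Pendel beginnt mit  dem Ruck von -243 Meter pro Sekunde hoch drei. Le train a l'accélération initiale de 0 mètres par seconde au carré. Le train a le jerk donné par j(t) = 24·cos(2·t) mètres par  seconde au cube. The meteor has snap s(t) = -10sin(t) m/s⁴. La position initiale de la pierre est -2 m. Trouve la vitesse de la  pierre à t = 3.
En partant de l'accélération a(t) = -150·t^4 + 60·t^3 - 36·t^2 + 6·t - 4, nous prenons 1 primitive. L'intégrale de l'accélération, avec v(0) = 2, donne la vitesse: v(t) = -30·t^5 + 15·t^4 - 12·t^3 + 3·t^2 - 4·t + 2. En utilisant v(t) = -30·t^5 + 15·t^4 - 12·t^3 + 3·t^2 - 4·t + 2 et en substituant t = 3, nous trouvons v = -6382.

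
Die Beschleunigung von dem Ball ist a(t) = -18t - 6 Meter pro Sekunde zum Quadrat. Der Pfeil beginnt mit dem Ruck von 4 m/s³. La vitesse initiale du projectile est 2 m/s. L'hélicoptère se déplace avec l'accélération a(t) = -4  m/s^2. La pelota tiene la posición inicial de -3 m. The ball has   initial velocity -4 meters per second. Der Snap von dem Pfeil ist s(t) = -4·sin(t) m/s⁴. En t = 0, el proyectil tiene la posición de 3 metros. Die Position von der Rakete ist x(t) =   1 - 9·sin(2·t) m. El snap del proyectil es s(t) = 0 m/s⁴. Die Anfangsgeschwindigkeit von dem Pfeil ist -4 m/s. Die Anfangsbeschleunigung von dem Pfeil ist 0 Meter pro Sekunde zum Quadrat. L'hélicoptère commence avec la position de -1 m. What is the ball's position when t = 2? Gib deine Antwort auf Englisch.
We must find the integral of our acceleration equation a(t) = -18·t - 6 2 times. The integral of acceleration is velocity. Using v(0) = -4, we get v(t) = -9·t^2 - 6·t - 4. Taking ∫v(t)dt and applying x(0) = -3, we find x(t) = -3·t^3 - 3·t^2 - 4·t - 3. We have position x(t) = -3·t^3 - 3·t^2 - 4·t - 3. Substituting t = 2: x(2) = -47.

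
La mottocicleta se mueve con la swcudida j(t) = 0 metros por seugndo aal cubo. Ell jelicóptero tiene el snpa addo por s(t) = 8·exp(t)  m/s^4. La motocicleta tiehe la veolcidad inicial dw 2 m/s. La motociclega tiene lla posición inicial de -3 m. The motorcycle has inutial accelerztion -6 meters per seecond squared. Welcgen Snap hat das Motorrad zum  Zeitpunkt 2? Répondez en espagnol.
Para resolver esto, necesitamos tomar 1 derivada de nuestra ecuación de la sacudida j(t) = 0. Tomando d/dt de j(t), encontramos s(t) = 0. Tenemos el snap s(t) = 0. Sustituyendo t = 2: s(2) = 0.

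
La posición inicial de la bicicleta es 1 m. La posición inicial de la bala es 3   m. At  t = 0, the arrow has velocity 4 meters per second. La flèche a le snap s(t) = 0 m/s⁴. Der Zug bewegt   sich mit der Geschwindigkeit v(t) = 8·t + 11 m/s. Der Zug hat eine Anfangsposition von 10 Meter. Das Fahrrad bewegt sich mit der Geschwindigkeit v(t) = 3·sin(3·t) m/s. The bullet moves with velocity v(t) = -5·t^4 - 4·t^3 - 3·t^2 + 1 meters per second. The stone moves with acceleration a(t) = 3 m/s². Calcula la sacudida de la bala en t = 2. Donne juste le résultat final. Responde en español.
La respuesta es -294.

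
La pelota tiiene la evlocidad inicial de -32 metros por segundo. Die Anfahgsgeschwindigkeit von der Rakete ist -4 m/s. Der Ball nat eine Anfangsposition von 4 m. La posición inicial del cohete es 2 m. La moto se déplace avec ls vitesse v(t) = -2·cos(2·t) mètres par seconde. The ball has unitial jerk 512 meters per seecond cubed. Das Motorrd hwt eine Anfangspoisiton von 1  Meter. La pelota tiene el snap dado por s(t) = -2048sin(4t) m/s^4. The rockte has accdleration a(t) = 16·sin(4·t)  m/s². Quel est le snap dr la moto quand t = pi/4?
Pour résoudre ceci, nous devons prendre 3 dérivées de notre équation de la vitesse v(t) = -2·cos(2·t). La dérivée de la vitesse donne l'accélération: a(t) = 4·sin(2·t). La dérivée de l'accélération donne le jerk: j(t) = 8·cos(2·t). La dérivée du jerk donne le snap: s(t) = -16·sin(2·t). En utilisant s(t) = -16·sin(2·t) et en substituant t = pi/4, nous trouvons s = -16.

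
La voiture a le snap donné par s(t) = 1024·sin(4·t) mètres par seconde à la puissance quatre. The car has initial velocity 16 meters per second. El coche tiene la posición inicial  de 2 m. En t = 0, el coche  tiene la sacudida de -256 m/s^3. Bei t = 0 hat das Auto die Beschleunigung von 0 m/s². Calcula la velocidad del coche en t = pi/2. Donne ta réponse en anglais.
To solve this, we need to take 3 integrals of our snap equation s(t) = 1024·sin(4·t). The antiderivative of snap is jerk. Using j(0) = -256, we get j(t) = -256·cos(4·t). Finding the integral of j(t) and using a(0) = 0: a(t) = -64·sin(4·t). The antiderivative of acceleration, with v(0) = 16, gives velocity: v(t) = 16·cos(4·t). We have velocity v(t) = 16·cos(4·t). Substituting t = pi/2: v(pi/2) = 16.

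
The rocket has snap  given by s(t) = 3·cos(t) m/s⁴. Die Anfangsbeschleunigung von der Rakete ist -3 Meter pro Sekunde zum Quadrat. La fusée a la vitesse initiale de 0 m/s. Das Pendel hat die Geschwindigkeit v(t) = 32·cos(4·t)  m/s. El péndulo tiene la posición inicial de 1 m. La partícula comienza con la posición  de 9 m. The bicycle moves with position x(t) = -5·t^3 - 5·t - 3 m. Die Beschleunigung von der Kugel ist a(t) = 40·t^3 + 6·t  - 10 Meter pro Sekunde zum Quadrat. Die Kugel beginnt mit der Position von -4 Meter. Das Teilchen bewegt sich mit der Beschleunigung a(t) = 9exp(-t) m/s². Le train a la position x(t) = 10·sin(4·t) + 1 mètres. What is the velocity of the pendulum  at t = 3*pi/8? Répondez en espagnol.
Usando v(t) = 32·cos(4·t) y sustituyendo t = 3*pi/8, encontramos v = 0.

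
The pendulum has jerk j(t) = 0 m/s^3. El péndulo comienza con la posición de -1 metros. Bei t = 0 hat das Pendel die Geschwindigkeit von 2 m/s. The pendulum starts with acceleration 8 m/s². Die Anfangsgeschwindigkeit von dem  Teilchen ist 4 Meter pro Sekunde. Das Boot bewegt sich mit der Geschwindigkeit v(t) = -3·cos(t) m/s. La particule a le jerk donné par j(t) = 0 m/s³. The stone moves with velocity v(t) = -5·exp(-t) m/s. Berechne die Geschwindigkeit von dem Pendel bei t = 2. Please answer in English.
We must find the antiderivative of our jerk equation j(t) = 0 2 times. Integrating jerk and using the initial condition a(0) = 8, we get a(t) = 8. The integral of acceleration, with v(0) = 2, gives velocity: v(t) = 8·t + 2. Using v(t) = 8·t + 2 and substituting t = 2, we find v = 18.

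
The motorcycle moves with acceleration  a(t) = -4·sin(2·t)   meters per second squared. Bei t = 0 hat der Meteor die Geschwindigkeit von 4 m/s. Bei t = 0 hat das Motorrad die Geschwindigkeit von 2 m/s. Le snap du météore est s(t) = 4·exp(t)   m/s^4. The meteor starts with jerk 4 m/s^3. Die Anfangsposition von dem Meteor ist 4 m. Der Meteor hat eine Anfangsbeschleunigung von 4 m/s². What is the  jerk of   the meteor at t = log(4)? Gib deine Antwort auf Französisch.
Nous devons intégrer notre équation du snap s(t) = 4·exp(t) 1 fois. En intégrant le snap et en utilisant la condition initiale j(0) = 4, nous obtenons j(t) = 4·exp(t). De l'équation du jerk j(t) = 4·exp(t), nous substituons t = log(4) pour obtenir j = 16.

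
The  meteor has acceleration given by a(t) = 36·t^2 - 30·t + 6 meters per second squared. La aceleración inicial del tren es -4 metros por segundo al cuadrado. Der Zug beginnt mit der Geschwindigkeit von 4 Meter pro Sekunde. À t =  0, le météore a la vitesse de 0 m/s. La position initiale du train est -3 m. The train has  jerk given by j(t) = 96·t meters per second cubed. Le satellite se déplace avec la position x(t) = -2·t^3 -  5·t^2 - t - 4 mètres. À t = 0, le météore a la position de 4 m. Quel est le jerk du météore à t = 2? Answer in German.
Ausgehend von der Beschleunigung a(t) = 36·t^2 - 30·t + 6, nehmen wir 1 Ableitung. Durch Ableiten von der Beschleunigung erhalten wir den Ruck: j(t) = 72·t - 30. Mit j(t) = 72·t - 30 und Einsetzen von t = 2, finden wir j = 114.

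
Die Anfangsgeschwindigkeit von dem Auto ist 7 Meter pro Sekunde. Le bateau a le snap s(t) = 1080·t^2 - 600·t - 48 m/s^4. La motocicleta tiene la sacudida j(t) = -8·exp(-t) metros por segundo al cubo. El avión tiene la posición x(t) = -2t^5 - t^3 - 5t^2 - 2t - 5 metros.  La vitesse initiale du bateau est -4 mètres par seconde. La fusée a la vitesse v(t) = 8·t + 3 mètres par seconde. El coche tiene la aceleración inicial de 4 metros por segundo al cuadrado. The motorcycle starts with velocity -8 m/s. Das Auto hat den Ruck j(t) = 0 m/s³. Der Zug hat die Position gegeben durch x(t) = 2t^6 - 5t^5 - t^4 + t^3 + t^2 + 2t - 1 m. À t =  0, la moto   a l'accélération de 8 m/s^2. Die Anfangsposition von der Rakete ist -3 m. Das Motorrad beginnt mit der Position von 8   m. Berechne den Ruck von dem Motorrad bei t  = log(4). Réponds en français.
En utilisant j(t) = -8·exp(-t) et en substituant t = log(4), nous trouvons j = -2.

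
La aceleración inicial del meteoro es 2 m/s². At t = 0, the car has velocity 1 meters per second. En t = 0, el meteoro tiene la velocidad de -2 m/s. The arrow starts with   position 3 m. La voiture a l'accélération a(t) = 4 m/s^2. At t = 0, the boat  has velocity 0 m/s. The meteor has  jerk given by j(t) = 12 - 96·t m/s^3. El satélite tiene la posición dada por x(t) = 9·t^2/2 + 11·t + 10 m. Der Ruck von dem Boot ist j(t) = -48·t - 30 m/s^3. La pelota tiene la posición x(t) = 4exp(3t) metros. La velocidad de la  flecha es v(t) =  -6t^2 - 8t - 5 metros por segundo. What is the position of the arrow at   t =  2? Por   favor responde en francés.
En partant de la vitesse v(t) = -6·t^2 - 8·t - 5, nous prenons 1 intégrale. En intégrant la vitesse et en utilisant la condition initiale x(0) = 3, nous obtenons x(t) = -2·t^3 - 4·t^2 - 5·t + 3. Nous avons la position x(t) = -2·t^3 - 4·t^2 - 5·t + 3. En substituant t = 2: x(2) = -39.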